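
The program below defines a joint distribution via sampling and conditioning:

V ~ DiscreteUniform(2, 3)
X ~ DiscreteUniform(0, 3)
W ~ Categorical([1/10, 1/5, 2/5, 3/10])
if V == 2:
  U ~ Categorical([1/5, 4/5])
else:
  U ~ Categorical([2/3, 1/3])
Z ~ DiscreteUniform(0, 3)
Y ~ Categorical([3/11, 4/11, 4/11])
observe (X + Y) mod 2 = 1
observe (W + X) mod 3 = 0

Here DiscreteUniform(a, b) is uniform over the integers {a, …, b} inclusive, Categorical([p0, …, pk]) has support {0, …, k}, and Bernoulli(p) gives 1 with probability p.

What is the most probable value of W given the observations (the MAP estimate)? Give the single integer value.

Enumerate traces; 144 have nonzero weight after conditioning:
  (V=2, X=0, W=0, U=0, Z=0, Y=1) weight 1/4400
  (V=2, X=0, W=0, U=0, Z=1, Y=1) weight 1/4400
  (V=2, X=0, W=0, U=0, Z=2, Y=1) weight 1/4400
  (V=2, X=0, W=0, U=0, Z=3, Y=1) weight 1/4400
  (V=2, X=0, W=0, U=1, Z=0, Y=1) weight 1/1100
  (V=2, X=0, W=0, U=1, Z=1, Y=1) weight 1/1100
  (V=2, X=0, W=0, U=1, Z=2, Y=1) weight 1/1100
  (V=2, X=0, W=0, U=1, Z=3, Y=1) weight 1/1100
  (V=2, X=0, W=3, U=0, Z=0, Y=1) weight 3/4400
  (V=2, X=1, W=2, U=0, Z=0, Y=0) weight 3/4400
  … 134 more
Group by W:
  weight(W=0) = 1/40
  weight(W=1) = 1/55
  weight(W=2) = 7/110
  weight(W=3) = 3/40
Total weight = 1/40 + 1/55 + 7/110 + 3/40 = 2/11
P(W=0 | obs) = 1/40 / 2/11 = 11/80
P(W=1 | obs) = 1/55 / 2/11 = 1/10
P(W=2 | obs) = 7/110 / 2/11 = 7/20
P(W=3 | obs) = 3/40 / 2/11 = 33/80
argmax = 3

argmax_v P(W = v | obs) = 3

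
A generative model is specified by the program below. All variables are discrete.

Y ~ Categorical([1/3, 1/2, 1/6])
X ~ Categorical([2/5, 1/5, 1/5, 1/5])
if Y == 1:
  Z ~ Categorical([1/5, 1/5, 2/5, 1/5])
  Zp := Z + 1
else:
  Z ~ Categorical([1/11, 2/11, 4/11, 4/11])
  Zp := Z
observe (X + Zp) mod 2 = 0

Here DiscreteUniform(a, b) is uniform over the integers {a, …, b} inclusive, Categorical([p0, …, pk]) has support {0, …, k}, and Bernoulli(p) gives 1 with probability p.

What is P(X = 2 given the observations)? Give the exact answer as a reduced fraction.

P(X = 2 | obs) = 47/267

Enumerate traces; 24 have nonzero weight after conditioning:
  (Y=0, X=0, Z=0) weight 2/165
  (Y=0, X=0, Z=2) weight 8/165
  (Y=0, X=1, Z=1) weight 2/165
  (Y=0, X=1, Z=3) weight 4/165
  (Y=0, X=2, Z=0) weight 1/165
  (Y=0, X=2, Z=2) weight 4/165
  (Y=0, X=3, Z=1) weight 2/165
  (Y=0, X=3, Z=3) weight 4/165
  … 16 more
Group by X:
  weight(X=0) = 47/275
  weight(X=1) = 63/550
  weight(X=2) = 47/550
  weight(X=3) = 63/550
Total weight = 47/275 + 63/550 + 47/550 + 63/550 = 267/550
P(X=0 | obs) = 47/275 / 267/550 = 94/267
P(X=1 | obs) = 63/550 / 267/550 = 21/89
P(X=2 | obs) = 47/550 / 267/550 = 47/267
P(X=3 | obs) = 63/550 / 267/550 = 21/89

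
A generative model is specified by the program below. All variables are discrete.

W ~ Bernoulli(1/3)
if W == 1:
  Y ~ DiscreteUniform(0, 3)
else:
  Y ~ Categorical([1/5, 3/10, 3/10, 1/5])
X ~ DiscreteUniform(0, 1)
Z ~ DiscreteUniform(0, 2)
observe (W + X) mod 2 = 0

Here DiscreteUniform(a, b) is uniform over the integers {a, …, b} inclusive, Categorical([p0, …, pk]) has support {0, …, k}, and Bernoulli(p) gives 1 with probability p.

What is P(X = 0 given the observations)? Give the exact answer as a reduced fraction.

Enumerate traces; 24 have nonzero weight after conditioning:
  (W=0, Y=0, X=0, Z=0) weight 1/45
  (W=0, Y=0, X=0, Z=1) weight 1/45
  (W=0, Y=0, X=0, Z=2) weight 1/45
  (W=0, Y=1, X=0, Z=0) weight 1/30
  (W=0, Y=1, X=0, Z=1) weight 1/30
  (W=0, Y=1, X=0, Z=2) weight 1/30
  (W=0, Y=2, X=0, Z=0) weight 1/30
  (W=0, Y=2, X=0, Z=1) weight 1/30
  (W=1, Y=0, X=1, Z=0) weight 1/72
  … 15 more
Group by X:
  weight(X=0) = 1/3
  weight(X=1) = 1/6
Total weight = 1/3 + 1/6 = 1/2
P(X=0 | obs) = 1/3 / 1/2 = 2/3
P(X=1 | obs) = 1/6 / 1/2 = 1/3

P(X = 0 | obs) = 2/3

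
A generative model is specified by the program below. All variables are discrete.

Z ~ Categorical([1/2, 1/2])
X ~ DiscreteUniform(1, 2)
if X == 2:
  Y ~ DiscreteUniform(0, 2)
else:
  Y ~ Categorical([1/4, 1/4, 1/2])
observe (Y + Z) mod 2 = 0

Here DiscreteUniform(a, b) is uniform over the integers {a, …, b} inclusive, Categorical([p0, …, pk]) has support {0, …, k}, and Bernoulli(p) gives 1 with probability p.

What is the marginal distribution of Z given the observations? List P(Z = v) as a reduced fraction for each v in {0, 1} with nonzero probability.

Enumerate traces; 6 have nonzero weight after conditioning:
  (Z=0, X=1, Y=0) weight 1/16
  (Z=0, X=1, Y=2) weight 1/8
  (Z=0, X=2, Y=0) weight 1/12
  (Z=0, X=2, Y=2) weight 1/12
  (Z=1, X=1, Y=1) weight 1/16
  (Z=1, X=2, Y=1) weight 1/12
Group by Z:
  weight(Z=0) = 17/48
  weight(Z=1) = 7/48
Total weight = 17/48 + 7/48 = 1/2
P(Z=0 | obs) = 17/48 / 1/2 = 17/24
P(Z=1 | obs) = 7/48 / 1/2 = 7/24

P(Z=0) = 17/24, P(Z=1) = 7/24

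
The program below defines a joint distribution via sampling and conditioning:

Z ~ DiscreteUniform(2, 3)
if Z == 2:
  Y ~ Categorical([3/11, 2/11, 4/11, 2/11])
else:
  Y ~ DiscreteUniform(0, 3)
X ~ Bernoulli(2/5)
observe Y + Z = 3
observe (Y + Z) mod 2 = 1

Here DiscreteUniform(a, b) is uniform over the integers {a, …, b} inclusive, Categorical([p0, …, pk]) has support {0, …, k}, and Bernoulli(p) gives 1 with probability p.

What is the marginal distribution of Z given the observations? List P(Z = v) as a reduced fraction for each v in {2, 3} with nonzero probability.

Enumerate traces; 4 have nonzero weight after conditioning:
  (Z=2, Y=1, X=0) weight 3/55
  (Z=2, Y=1, X=1) weight 2/55
  (Z=3, Y=0, X=0) weight 3/40
  (Z=3, Y=0, X=1) weight 1/20
Group by Z:
  weight(Z=2) = 1/11
  weight(Z=3) = 1/8
Total weight = 1/11 + 1/8 = 19/88
P(Z=2 | obs) = 1/11 / 19/88 = 8/19
P(Z=3 | obs) = 1/8 / 19/88 = 11/19

P(Z=2) = 8/19, P(Z=3) = 11/19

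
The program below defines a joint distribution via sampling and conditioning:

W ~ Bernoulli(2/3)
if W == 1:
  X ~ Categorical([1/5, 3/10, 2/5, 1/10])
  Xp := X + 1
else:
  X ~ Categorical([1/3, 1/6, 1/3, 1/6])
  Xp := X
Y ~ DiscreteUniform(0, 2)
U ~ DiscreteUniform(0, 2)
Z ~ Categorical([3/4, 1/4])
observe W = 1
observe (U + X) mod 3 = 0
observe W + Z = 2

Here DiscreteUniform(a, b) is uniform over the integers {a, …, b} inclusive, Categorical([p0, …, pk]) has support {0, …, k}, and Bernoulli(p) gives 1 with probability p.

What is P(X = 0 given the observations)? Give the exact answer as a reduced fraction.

P(X = 0 | obs) = 1/5

Enumerate traces; 12 have nonzero weight after conditioning:
  (W=1, X=0, Y=0, U=0, Z=1) weight 1/270
  (W=1, X=0, Y=1, U=0, Z=1) weight 1/270
  (W=1, X=0, Y=2, U=0, Z=1) weight 1/270
  (W=1, X=1, Y=0, U=2, Z=1) weight 1/180
  (W=1, X=1, Y=1, U=2, Z=1) weight 1/180
  (W=1, X=1, Y=2, U=2, Z=1) weight 1/180
  (W=1, X=2, Y=0, U=1, Z=1) weight 1/135
  (W=1, X=2, Y=1, U=1, Z=1) weight 1/135
  (W=1, X=3, Y=0, U=0, Z=1) weight 1/540
  … 3 more
Group by X:
  weight(X=0) = 1/90
  weight(X=1) = 1/60
  weight(X=2) = 1/45
  weight(X=3) = 1/180
Total weight = 1/90 + 1/60 + 1/45 + 1/180 = 1/18
P(X=0 | obs) = 1/90 / 1/18 = 1/5
P(X=1 | obs) = 1/60 / 1/18 = 3/10
P(X=2 | obs) = 1/45 / 1/18 = 2/5
P(X=3 | obs) = 1/180 / 1/18 = 1/10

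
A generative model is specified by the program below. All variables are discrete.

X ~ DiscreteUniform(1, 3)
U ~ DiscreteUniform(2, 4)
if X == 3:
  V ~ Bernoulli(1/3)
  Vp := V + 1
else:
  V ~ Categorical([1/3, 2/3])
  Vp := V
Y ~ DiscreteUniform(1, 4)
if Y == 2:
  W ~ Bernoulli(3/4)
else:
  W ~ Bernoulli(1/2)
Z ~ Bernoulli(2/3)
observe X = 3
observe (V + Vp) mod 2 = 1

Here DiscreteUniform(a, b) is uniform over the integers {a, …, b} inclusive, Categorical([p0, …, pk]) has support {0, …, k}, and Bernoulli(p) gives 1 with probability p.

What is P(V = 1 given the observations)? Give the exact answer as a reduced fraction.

Enumerate traces; 96 have nonzero weight after conditioning:
  (X=3, U=2, V=0, Y=1, W=0, Z=0) weight 1/324
  (X=3, U=2, V=0, Y=1, W=0, Z=1) weight 1/162
  (X=3, U=2, V=0, Y=1, W=1, Z=0) weight 1/324
  (X=3, U=2, V=0, Y=1, W=1, Z=1) weight 1/162
  (X=3, U=2, V=0, Y=2, W=0, Z=0) weight 1/648
  (X=3, U=2, V=0, Y=2, W=0, Z=1) weight 1/324
  (X=3, U=2, V=0, Y=2, W=1, Z=0) weight 1/216
  (X=3, U=2, V=0, Y=2, W=1, Z=1) weight 1/108
  (X=3, U=2, V=1, Y=1, W=0, Z=0) weight 1/648
  … 87 more
Group by V:
  weight(V=0) = 2/9
  weight(V=1) = 1/9
Total weight = 2/9 + 1/9 = 1/3
P(V=0 | obs) = 2/9 / 1/3 = 2/3
P(V=1 | obs) = 1/9 / 1/3 = 1/3

P(V = 1 | obs) = 1/3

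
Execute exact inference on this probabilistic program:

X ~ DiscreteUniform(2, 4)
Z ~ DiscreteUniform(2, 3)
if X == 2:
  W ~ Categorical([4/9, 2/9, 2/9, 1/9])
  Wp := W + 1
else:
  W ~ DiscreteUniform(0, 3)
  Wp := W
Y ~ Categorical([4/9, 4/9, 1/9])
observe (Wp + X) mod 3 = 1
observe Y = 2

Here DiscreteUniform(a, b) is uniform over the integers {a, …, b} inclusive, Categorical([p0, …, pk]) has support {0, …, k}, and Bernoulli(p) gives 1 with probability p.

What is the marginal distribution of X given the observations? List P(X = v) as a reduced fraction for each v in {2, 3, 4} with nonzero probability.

P(X=2) = 8/35, P(X=3) = 9/35, P(X=4) = 18/35

Enumerate traces; 8 have nonzero weight after conditioning:
  (X=2, Z=2, W=1, Y=2) weight 1/243
  (X=2, Z=3, W=1, Y=2) weight 1/243
  (X=3, Z=2, W=1, Y=2) weight 1/216
  (X=3, Z=3, W=1, Y=2) weight 1/216
  (X=4, Z=2, W=0, Y=2) weight 1/216
  (X=4, Z=2, W=3, Y=2) weight 1/216
  (X=4, Z=3, W=0, Y=2) weight 1/216
  (X=4, Z=3, W=3, Y=2) weight 1/216
Group by X:
  weight(X=2) = 2/243
  weight(X=3) = 1/108
  weight(X=4) = 1/54
Total weight = 2/243 + 1/108 + 1/54 = 35/972
P(X=2 | obs) = 2/243 / 35/972 = 8/35
P(X=3 | obs) = 1/108 / 35/972 = 9/35
P(X=4 | obs) = 1/54 / 35/972 = 18/35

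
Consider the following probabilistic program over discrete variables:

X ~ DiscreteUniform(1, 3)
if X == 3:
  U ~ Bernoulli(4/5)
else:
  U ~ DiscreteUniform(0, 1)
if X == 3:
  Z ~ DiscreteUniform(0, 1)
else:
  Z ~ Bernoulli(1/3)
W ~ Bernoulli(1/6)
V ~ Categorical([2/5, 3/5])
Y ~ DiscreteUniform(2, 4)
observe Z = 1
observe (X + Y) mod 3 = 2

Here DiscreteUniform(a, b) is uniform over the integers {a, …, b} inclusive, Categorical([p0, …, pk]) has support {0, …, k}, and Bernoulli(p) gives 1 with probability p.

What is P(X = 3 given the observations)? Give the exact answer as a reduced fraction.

Enumerate traces; 24 have nonzero weight after conditioning:
  (X=1, U=0, Z=1, W=0, V=0, Y=4) weight 1/162
  (X=1, U=0, Z=1, W=0, V=1, Y=4) weight 1/108
  (X=1, U=0, Z=1, W=1, V=0, Y=4) weight 1/810
  (X=1, U=0, Z=1, W=1, V=1, Y=4) weight 1/540
  (X=1, U=1, Z=1, W=0, V=0, Y=4) weight 1/162
  (X=1, U=1, Z=1, W=0, V=1, Y=4) weight 1/108
  (X=1, U=1, Z=1, W=1, V=0, Y=4) weight 1/810
  (X=1, U=1, Z=1, W=1, V=1, Y=4) weight 1/540
  (X=2, U=0, Z=1, W=0, V=0, Y=3) weight 1/162
  (X=3, U=0, Z=1, W=0, V=0, Y=2) weight 1/270
  … 14 more
Group by X:
  weight(X=1) = 1/27
  weight(X=2) = 1/27
  weight(X=3) = 1/18
Total weight = 1/27 + 1/27 + 1/18 = 7/54
P(X=1 | obs) = 1/27 / 7/54 = 2/7
P(X=2 | obs) = 1/27 / 7/54 = 2/7
P(X=3 | obs) = 1/18 / 7/54 = 3/7

P(X = 3 | obs) = 3/7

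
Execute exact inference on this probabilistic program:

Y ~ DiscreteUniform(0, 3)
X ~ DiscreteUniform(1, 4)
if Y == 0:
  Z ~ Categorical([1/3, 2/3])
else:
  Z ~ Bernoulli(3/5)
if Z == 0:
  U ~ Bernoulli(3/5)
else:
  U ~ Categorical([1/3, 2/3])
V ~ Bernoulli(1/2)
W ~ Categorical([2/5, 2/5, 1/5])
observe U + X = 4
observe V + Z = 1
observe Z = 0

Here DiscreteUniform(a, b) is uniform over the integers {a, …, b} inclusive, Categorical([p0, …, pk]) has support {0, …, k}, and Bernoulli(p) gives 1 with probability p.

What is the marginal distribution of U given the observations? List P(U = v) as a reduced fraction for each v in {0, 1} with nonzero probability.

P(U=0) = 2/5, P(U=1) = 3/5

Enumerate traces; 24 have nonzero weight after conditioning:
  (Y=0, X=3, Z=0, U=1, V=1, W=0) weight 1/400
  (Y=0, X=3, Z=0, U=1, V=1, W=1) weight 1/400
  (Y=0, X=3, Z=0, U=1, V=1, W=2) weight 1/800
  (Y=0, X=4, Z=0, U=0, V=1, W=0) weight 1/600
  (Y=0, X=4, Z=0, U=0, V=1, W=1) weight 1/600
  (Y=0, X=4, Z=0, U=0, V=1, W=2) weight 1/1200
  (Y=1, X=3, Z=0, U=1, V=1, W=0) weight 3/1000
  (Y=1, X=3, Z=0, U=1, V=1, W=1) weight 3/1000
  … 16 more
Group by U:
  weight(U=0) = 23/1200
  weight(U=1) = 23/800
Total weight = 23/1200 + 23/800 = 23/480
P(U=0 | obs) = 23/1200 / 23/480 = 2/5
P(U=1 | obs) = 23/800 / 23/480 = 3/5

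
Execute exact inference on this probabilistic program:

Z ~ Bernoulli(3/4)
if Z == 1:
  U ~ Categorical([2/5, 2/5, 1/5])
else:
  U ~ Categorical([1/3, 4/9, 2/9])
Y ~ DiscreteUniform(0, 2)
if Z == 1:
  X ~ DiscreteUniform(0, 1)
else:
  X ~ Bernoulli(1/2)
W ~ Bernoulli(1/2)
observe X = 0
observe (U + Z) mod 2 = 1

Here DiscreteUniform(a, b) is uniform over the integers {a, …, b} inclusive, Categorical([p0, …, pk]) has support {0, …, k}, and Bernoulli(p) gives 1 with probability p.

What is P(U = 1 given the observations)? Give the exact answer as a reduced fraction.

Enumerate traces; 18 have nonzero weight after conditioning:
  (Z=0, U=1, Y=0, X=0, W=0) weight 1/108
  (Z=0, U=1, Y=0, X=0, W=1) weight 1/108
  (Z=0, U=1, Y=1, X=0, W=0) weight 1/108
  (Z=0, U=1, Y=1, X=0, W=1) weight 1/108
  (Z=0, U=1, Y=2, X=0, W=0) weight 1/108
  (Z=0, U=1, Y=2, X=0, W=1) weight 1/108
  (Z=1, U=0, Y=0, X=0, W=0) weight 1/40
  (Z=1, U=0, Y=0, X=0, W=1) weight 1/40
  (Z=1, U=2, Y=0, X=0, W=0) weight 1/80
  … 9 more
Group by U:
  weight(U=0) = 3/20
  weight(U=1) = 1/18
  weight(U=2) = 3/40
Total weight = 3/20 + 1/18 + 3/40 = 101/360
P(U=0 | obs) = 3/20 / 101/360 = 54/101
P(U=1 | obs) = 1/18 / 101/360 = 20/101
P(U=2 | obs) = 3/40 / 101/360 = 27/101

P(U = 1 | obs) = 20/101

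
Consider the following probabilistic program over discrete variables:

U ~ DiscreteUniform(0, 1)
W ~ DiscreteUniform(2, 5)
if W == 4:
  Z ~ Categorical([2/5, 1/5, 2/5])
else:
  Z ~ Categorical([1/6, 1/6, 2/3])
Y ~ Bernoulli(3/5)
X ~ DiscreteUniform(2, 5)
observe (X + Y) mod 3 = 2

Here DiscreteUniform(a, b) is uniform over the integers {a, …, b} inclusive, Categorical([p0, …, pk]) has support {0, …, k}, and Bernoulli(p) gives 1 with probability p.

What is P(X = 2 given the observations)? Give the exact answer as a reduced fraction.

P(X = 2 | obs) = 2/7

Enumerate traces; 72 have nonzero weight after conditioning:
  (U=0, W=2, Z=0, Y=0, X=2) weight 1/480
  (U=0, W=2, Z=0, Y=0, X=5) weight 1/480
  (U=0, W=2, Z=0, Y=1, X=4) weight 1/320
  (U=0, W=2, Z=1, Y=0, X=2) weight 1/480
  (U=0, W=2, Z=1, Y=0, X=5) weight 1/480
  (U=0, W=2, Z=1, Y=1, X=4) weight 1/320
  (U=0, W=2, Z=2, Y=0, X=2) weight 1/120
  (U=0, W=2, Z=2, Y=0, X=5) weight 1/120
  … 64 more
Group by X:
  weight(X=2) = 1/10
  weight(X=4) = 3/20
  weight(X=5) = 1/10
Total weight = 1/10 + 3/20 + 1/10 = 7/20
P(X=2 | obs) = 1/10 / 7/20 = 2/7
P(X=4 | obs) = 3/20 / 7/20 = 3/7
P(X=5 | obs) = 1/10 / 7/20 = 2/7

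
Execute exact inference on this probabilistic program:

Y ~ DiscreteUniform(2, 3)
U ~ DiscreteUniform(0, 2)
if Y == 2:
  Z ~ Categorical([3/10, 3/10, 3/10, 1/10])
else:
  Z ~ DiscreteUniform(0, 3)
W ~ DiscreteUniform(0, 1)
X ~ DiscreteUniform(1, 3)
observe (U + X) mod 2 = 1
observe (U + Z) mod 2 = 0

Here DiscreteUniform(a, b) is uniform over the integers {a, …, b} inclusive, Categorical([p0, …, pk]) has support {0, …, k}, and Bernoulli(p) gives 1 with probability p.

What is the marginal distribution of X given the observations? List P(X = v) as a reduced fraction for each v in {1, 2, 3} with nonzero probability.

P(X=1) = 22/53, P(X=2) = 9/53, P(X=3) = 22/53

Enumerate traces; 40 have nonzero weight after conditioning:
  (Y=2, U=0, Z=0, W=0, X=1) weight 1/120
  (Y=2, U=0, Z=0, W=0, X=3) weight 1/120
  (Y=2, U=0, Z=0, W=1, X=1) weight 1/120
  (Y=2, U=0, Z=0, W=1, X=3) weight 1/120
  (Y=2, U=0, Z=2, W=0, X=1) weight 1/120
  (Y=2, U=0, Z=2, W=0, X=3) weight 1/120
  (Y=2, U=0, Z=2, W=1, X=1) weight 1/120
  (Y=2, U=0, Z=2, W=1, X=3) weight 1/120
  (Y=2, U=1, Z=1, W=0, X=2) weight 1/120
  … 31 more
Group by X:
  weight(X=1) = 11/90
  weight(X=2) = 1/20
  weight(X=3) = 11/90
Total weight = 11/90 + 1/20 + 11/90 = 53/180
P(X=1 | obs) = 11/90 / 53/180 = 22/53
P(X=2 | obs) = 1/20 / 53/180 = 9/53
P(X=3 | obs) = 11/90 / 53/180 = 22/53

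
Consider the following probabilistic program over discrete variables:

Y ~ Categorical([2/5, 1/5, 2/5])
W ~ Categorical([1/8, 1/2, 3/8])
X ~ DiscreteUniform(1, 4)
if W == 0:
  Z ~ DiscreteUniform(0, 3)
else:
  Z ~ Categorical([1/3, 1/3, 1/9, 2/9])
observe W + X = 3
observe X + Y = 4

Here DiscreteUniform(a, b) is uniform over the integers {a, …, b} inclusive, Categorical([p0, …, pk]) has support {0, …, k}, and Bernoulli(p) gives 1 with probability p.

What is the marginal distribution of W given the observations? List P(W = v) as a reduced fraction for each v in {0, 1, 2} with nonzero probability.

Enumerate traces; 8 have nonzero weight after conditioning:
  (Y=1, W=0, X=3, Z=0) weight 1/640
  (Y=1, W=0, X=3, Z=1) weight 1/640
  (Y=1, W=0, X=3, Z=2) weight 1/640
  (Y=1, W=0, X=3, Z=3) weight 1/640
  (Y=2, W=1, X=2, Z=0) weight 1/60
  (Y=2, W=1, X=2, Z=1) weight 1/60
  (Y=2, W=1, X=2, Z=2) weight 1/180
  (Y=2, W=1, X=2, Z=3) weight 1/90
Group by W:
  weight(W=0) = 1/160
  weight(W=1) = 1/20
Total weight = 1/160 + 1/20 = 9/160
P(W=0 | obs) = 1/160 / 9/160 = 1/9
P(W=1 | obs) = 1/20 / 9/160 = 8/9

P(W=0) = 1/9, P(W=1) = 8/9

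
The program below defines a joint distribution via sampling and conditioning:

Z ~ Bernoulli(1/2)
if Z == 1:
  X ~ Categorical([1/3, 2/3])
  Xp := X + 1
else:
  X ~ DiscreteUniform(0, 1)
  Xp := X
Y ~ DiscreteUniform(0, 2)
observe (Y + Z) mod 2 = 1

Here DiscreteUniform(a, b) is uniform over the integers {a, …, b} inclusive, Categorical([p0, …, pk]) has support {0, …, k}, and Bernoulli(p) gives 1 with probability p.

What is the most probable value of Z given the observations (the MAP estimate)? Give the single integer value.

Enumerate traces; 6 have nonzero weight after conditioning:
  (Z=0, X=0, Y=1) weight 1/12
  (Z=0, X=1, Y=1) weight 1/12
  (Z=1, X=0, Y=0) weight 1/18
  (Z=1, X=0, Y=2) weight 1/18
  (Z=1, X=1, Y=0) weight 1/9
  (Z=1, X=1, Y=2) weight 1/9
Group by Z:
  weight(Z=0) = 1/6
  weight(Z=1) = 1/3
Total weight = 1/6 + 1/3 = 1/2
P(Z=0 | obs) = 1/6 / 1/2 = 1/3
P(Z=1 | obs) = 1/3 / 1/2 = 2/3
argmax = 1

argmax_v P(Z = v | obs) = 1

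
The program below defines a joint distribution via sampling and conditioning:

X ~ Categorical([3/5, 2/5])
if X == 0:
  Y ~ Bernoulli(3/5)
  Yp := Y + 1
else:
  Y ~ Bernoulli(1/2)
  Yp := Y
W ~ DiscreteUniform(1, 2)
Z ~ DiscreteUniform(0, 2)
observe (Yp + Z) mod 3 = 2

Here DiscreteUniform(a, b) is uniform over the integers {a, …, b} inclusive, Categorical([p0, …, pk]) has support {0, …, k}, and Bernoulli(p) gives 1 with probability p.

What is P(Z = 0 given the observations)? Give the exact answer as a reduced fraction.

P(Z = 0 | obs) = 9/25

Enumerate traces; 8 have nonzero weight after conditioning:
  (X=0, Y=0, W=1, Z=1) weight 1/25
  (X=0, Y=0, W=2, Z=1) weight 1/25
  (X=0, Y=1, W=1, Z=0) weight 3/50
  (X=0, Y=1, W=2, Z=0) weight 3/50
  (X=1, Y=0, W=1, Z=2) weight 1/30
  (X=1, Y=0, W=2, Z=2) weight 1/30
  (X=1, Y=1, W=1, Z=1) weight 1/30
  (X=1, Y=1, W=2, Z=1) weight 1/30
Group by Z:
  weight(Z=0) = 3/25
  weight(Z=1) = 11/75
  weight(Z=2) = 1/15
Total weight = 3/25 + 11/75 + 1/15 = 1/3
P(Z=0 | obs) = 3/25 / 1/3 = 9/25
P(Z=1 | obs) = 11/75 / 1/3 = 11/25
P(Z=2 | obs) = 1/15 / 1/3 = 1/5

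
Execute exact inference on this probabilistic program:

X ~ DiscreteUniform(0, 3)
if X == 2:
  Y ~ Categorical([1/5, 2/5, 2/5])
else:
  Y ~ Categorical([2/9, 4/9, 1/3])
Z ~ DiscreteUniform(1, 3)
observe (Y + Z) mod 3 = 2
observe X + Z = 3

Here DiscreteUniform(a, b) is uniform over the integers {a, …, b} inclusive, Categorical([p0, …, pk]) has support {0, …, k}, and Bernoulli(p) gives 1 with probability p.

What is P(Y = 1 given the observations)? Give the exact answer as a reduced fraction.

P(Y = 1 | obs) = 18/43

Enumerate traces; 3 have nonzero weight after conditioning:
  (X=0, Y=2, Z=3) weight 1/36
  (X=1, Y=0, Z=2) weight 1/54
  (X=2, Y=1, Z=1) weight 1/30
Group by Y:
  weight(Y=0) = 1/54
  weight(Y=1) = 1/30
  weight(Y=2) = 1/36
Total weight = 1/54 + 1/30 + 1/36 = 43/540
P(Y=0 | obs) = 1/54 / 43/540 = 10/43
P(Y=1 | obs) = 1/30 / 43/540 = 18/43
P(Y=2 | obs) = 1/36 / 43/540 = 15/43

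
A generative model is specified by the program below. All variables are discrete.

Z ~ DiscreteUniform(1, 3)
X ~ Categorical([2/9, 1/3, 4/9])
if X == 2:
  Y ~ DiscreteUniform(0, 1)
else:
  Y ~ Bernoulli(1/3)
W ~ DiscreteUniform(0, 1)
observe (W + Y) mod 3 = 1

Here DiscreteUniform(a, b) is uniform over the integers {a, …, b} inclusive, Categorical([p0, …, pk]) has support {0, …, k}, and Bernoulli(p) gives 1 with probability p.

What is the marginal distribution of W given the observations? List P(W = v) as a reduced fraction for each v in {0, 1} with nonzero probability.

P(W=0) = 11/27, P(W=1) = 16/27

Enumerate traces; 18 have nonzero weight after conditioning:
  (Z=1, X=0, Y=0, W=1) weight 2/81
  (Z=1, X=0, Y=1, W=0) weight 1/81
  (Z=1, X=1, Y=0, W=1) weight 1/27
  (Z=1, X=1, Y=1, W=0) weight 1/54
  (Z=1, X=2, Y=0, W=1) weight 1/27
  (Z=1, X=2, Y=1, W=0) weight 1/27
  (Z=2, X=0, Y=0, W=1) weight 2/81
  (Z=2, X=0, Y=1, W=0) weight 1/81
  … 10 more
Group by W:
  weight(W=0) = 11/54
  weight(W=1) = 8/27
Total weight = 11/54 + 8/27 = 1/2
P(W=0 | obs) = 11/54 / 1/2 = 11/27
P(W=1 | obs) = 8/27 / 1/2 = 16/27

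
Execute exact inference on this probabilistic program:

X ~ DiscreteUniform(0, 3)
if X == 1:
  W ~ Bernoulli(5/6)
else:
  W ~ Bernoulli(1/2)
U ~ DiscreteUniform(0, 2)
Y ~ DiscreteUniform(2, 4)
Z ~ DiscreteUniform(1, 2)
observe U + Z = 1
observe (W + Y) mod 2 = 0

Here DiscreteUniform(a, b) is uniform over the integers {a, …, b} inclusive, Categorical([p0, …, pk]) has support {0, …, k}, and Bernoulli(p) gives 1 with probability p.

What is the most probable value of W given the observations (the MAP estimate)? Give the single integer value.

argmax_v P(W = v | obs) = 0

Enumerate traces; 12 have nonzero weight after conditioning:
  (X=0, W=0, U=0, Y=2, Z=1) weight 1/144
  (X=0, W=0, U=0, Y=4, Z=1) weight 1/144
  (X=0, W=1, U=0, Y=3, Z=1) weight 1/144
  (X=1, W=0, U=0, Y=2, Z=1) weight 1/432
  (X=1, W=0, U=0, Y=4, Z=1) weight 1/432
  (X=1, W=1, U=0, Y=3, Z=1) weight 5/432
  (X=2, W=0, U=0, Y=2, Z=1) weight 1/144
  (X=2, W=0, U=0, Y=4, Z=1) weight 1/144
  … 4 more
Group by W:
  weight(W=0) = 5/108
  weight(W=1) = 7/216
Total weight = 5/108 + 7/216 = 17/216
P(W=0 | obs) = 5/108 / 17/216 = 10/17
P(W=1 | obs) = 7/216 / 17/216 = 7/17
argmax = 0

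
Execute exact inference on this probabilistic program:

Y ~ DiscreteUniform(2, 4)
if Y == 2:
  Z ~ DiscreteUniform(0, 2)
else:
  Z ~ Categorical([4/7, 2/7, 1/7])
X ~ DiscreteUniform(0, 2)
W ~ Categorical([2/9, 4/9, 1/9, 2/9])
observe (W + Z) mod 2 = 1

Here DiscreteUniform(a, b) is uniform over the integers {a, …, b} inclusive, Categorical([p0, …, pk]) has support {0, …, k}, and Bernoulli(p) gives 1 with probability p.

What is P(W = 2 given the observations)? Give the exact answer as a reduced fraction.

Enumerate traces; 54 have nonzero weight after conditioning:
  (Y=2, Z=0, X=0, W=1) weight 4/243
  (Y=2, Z=0, X=0, W=3) weight 2/243
  (Y=2, Z=0, X=1, W=1) weight 4/243
  (Y=2, Z=0, X=1, W=3) weight 2/243
  (Y=2, Z=0, X=2, W=1) weight 4/243
  (Y=2, Z=0, X=2, W=3) weight 2/243
  (Y=2, Z=1, X=0, W=0) weight 2/243
  (Y=2, Z=1, X=0, W=2) weight 1/243
  … 46 more
Group by W:
  weight(W=0) = 38/567
  weight(W=1) = 176/567
  weight(W=2) = 19/567
  weight(W=3) = 88/567
Total weight = 38/567 + 176/567 + 19/567 + 88/567 = 107/189
P(W=0 | obs) = 38/567 / 107/189 = 38/321
P(W=1 | obs) = 176/567 / 107/189 = 176/321
P(W=2 | obs) = 19/567 / 107/189 = 19/321
P(W=3 | obs) = 88/567 / 107/189 = 88/321

P(W = 2 | obs) = 19/321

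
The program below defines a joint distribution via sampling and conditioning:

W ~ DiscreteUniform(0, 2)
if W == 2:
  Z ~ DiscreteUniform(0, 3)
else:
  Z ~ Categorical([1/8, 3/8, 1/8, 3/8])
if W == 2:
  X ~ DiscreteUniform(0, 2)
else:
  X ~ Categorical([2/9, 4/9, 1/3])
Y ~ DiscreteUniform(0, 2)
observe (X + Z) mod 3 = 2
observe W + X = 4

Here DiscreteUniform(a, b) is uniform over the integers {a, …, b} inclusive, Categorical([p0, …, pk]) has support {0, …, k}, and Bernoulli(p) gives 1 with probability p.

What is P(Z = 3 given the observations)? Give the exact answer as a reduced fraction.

P(Z = 3 | obs) = 1/2

Enumerate traces; 6 have nonzero weight after conditioning:
  (W=2, Z=0, X=2, Y=0) weight 1/108
  (W=2, Z=0, X=2, Y=1) weight 1/108
  (W=2, Z=0, X=2, Y=2) weight 1/108
  (W=2, Z=3, X=2, Y=0) weight 1/108
  (W=2, Z=3, X=2, Y=1) weight 1/108
  (W=2, Z=3, X=2, Y=2) weight 1/108
Group by Z:
  weight(Z=0) = 1/36
  weight(Z=3) = 1/36
Total weight = 1/36 + 1/36 = 1/18
P(Z=0 | obs) = 1/36 / 1/18 = 1/2
P(Z=3 | obs) = 1/36 / 1/18 = 1/2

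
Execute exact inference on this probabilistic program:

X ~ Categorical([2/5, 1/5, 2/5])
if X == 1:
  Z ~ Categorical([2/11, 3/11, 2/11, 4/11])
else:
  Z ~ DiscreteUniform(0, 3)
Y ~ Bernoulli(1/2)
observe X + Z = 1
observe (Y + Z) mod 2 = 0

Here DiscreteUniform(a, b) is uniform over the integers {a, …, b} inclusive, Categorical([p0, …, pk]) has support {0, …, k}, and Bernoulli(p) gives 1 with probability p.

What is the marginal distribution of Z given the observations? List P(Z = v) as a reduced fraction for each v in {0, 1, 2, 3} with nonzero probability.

P(Z=0) = 4/15, P(Z=1) = 11/15

Enumerate traces; 2 have nonzero weight after conditioning:
  (X=0, Z=1, Y=1) weight 1/20
  (X=1, Z=0, Y=0) weight 1/55
Group by Z:
  weight(Z=0) = 1/55
  weight(Z=1) = 1/20
Total weight = 1/55 + 1/20 = 3/44
P(Z=0 | obs) = 1/55 / 3/44 = 4/15
P(Z=1 | obs) = 1/20 / 3/44 = 11/15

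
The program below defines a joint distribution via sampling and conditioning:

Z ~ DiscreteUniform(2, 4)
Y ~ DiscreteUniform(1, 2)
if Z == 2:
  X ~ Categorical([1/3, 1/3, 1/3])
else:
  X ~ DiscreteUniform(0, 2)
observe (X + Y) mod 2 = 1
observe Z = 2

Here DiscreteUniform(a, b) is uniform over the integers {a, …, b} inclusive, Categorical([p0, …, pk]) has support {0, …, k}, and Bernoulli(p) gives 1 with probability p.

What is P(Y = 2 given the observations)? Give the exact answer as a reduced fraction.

Enumerate traces; 3 have nonzero weight after conditioning:
  (Z=2, Y=1, X=0) weight 1/18
  (Z=2, Y=1, X=2) weight 1/18
  (Z=2, Y=2, X=1) weight 1/18
Group by Y:
  weight(Y=1) = 1/9
  weight(Y=2) = 1/18
Total weight = 1/9 + 1/18 = 1/6
P(Y=1 | obs) = 1/9 / 1/6 = 2/3
P(Y=2 | obs) = 1/18 / 1/6 = 1/3

P(Y = 2 | obs) = 1/3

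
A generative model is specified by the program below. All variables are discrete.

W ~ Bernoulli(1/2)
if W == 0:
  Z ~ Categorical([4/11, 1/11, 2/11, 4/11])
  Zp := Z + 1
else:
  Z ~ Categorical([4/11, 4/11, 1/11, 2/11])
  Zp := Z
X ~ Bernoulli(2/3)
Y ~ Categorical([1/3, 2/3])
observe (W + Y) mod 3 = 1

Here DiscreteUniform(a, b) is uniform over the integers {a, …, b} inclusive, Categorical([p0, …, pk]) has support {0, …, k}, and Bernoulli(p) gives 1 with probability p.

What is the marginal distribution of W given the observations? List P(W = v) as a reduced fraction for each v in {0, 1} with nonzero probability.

P(W=0) = 2/3, P(W=1) = 1/3

Enumerate traces; 16 have nonzero weight after conditioning:
  (W=0, Z=0, X=0, Y=1) weight 4/99
  (W=0, Z=0, X=1, Y=1) weight 8/99
  (W=0, Z=1, X=0, Y=1) weight 1/99
  (W=0, Z=1, X=1, Y=1) weight 2/99
  (W=0, Z=2, X=0, Y=1) weight 2/99
  (W=0, Z=2, X=1, Y=1) weight 4/99
  (W=0, Z=3, X=0, Y=1) weight 4/99
  (W=0, Z=3, X=1, Y=1) weight 8/99
  (W=1, Z=0, X=0, Y=0) weight 2/99
  … 7 more
Group by W:
  weight(W=0) = 1/3
  weight(W=1) = 1/6
Total weight = 1/3 + 1/6 = 1/2
P(W=0 | obs) = 1/3 / 1/2 = 2/3
P(W=1 | obs) = 1/6 / 1/2 = 1/3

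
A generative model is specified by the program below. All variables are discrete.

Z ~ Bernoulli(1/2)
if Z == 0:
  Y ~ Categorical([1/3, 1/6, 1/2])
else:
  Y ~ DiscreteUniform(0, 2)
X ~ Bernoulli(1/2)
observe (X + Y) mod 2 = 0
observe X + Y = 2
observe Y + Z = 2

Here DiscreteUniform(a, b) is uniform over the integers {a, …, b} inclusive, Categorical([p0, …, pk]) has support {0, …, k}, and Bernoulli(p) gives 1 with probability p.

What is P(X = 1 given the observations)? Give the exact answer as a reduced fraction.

P(X = 1 | obs) = 2/5

Enumerate traces; 2 have nonzero weight after conditioning:
  (Z=0, Y=2, X=0) weight 1/8
  (Z=1, Y=1, X=1) weight 1/12
Group by X:
  weight(X=0) = 1/8
  weight(X=1) = 1/12
Total weight = 1/8 + 1/12 = 5/24
P(X=0 | obs) = 1/8 / 5/24 = 3/5
P(X=1 | obs) = 1/12 / 5/24 = 2/5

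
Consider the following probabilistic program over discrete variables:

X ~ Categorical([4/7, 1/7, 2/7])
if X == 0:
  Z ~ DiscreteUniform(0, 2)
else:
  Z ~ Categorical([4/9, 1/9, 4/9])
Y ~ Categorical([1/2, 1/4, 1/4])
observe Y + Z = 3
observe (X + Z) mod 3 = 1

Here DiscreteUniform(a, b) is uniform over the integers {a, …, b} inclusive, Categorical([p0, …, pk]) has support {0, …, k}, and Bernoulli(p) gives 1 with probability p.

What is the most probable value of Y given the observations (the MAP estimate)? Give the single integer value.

argmax_v P(Y = v | obs) = 2

Enumerate traces; 2 have nonzero weight after conditioning:
  (X=0, Z=1, Y=2) weight 1/21
  (X=2, Z=2, Y=1) weight 2/63
Group by Y:
  weight(Y=1) = 2/63
  weight(Y=2) = 1/21
Total weight = 2/63 + 1/21 = 5/63
P(Y=1 | obs) = 2/63 / 5/63 = 2/5
P(Y=2 | obs) = 1/21 / 5/63 = 3/5
argmax = 2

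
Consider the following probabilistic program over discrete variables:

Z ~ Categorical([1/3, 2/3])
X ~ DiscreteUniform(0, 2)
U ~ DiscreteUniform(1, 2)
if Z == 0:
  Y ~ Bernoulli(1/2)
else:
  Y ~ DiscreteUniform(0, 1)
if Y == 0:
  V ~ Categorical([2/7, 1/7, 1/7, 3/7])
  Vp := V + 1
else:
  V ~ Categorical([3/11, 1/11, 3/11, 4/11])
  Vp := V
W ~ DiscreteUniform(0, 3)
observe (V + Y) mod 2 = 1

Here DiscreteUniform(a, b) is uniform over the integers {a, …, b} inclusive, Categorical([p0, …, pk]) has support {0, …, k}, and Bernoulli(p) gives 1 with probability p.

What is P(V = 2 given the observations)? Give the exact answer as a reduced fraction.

Enumerate traces; 192 have nonzero weight after conditioning:
  (Z=0, X=0, U=1, Y=0, V=1, W=0) weight 1/1008
  (Z=0, X=0, U=1, Y=0, V=1, W=1) weight 1/1008
  (Z=0, X=0, U=1, Y=0, V=1, W=2) weight 1/1008
  (Z=0, X=0, U=1, Y=0, V=1, W=3) weight 1/1008
  (Z=0, X=0, U=1, Y=0, V=3, W=0) weight 1/336
  (Z=0, X=0, U=1, Y=0, V=3, W=1) weight 1/336
  (Z=0, X=0, U=1, Y=0, V=3, W=2) weight 1/336
  (Z=0, X=0, U=1, Y=0, V=3, W=3) weight 1/336
  (Z=0, X=0, U=1, Y=1, V=0, W=0) weight 1/528
  (Z=0, X=0, U=1, Y=1, V=2, W=0) weight 1/528
  … 182 more
Group by V:
  weight(V=0) = 3/22
  weight(V=1) = 1/14
  weight(V=2) = 3/22
  weight(V=3) = 3/14
Total weight = 3/22 + 1/14 + 3/22 + 3/14 = 43/77
P(V=0 | obs) = 3/22 / 43/77 = 21/86
P(V=1 | obs) = 1/14 / 43/77 = 11/86
P(V=2 | obs) = 3/22 / 43/77 = 21/86
P(V=3 | obs) = 3/14 / 43/77 = 33/86

P(V = 2 | obs) = 21/86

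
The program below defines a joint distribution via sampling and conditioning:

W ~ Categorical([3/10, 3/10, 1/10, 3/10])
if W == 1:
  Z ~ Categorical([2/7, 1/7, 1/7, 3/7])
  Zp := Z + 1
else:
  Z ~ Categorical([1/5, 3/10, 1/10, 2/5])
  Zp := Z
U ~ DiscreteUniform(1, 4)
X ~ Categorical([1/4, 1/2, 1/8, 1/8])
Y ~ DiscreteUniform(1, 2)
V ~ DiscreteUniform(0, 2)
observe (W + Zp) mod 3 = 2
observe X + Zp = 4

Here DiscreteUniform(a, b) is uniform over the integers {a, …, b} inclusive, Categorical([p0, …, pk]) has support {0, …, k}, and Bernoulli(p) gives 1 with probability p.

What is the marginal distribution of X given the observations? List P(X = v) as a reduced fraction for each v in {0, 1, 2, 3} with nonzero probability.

Enumerate traces; 120 have nonzero weight after conditioning:
  (W=0, Z=2, U=1, X=2, Y=1, V=0) weight 1/6400
  (W=0, Z=2, U=1, X=2, Y=1, V=1) weight 1/6400
  (W=0, Z=2, U=1, X=2, Y=1, V=2) weight 1/6400
  (W=0, Z=2, U=1, X=2, Y=2, V=0) weight 1/6400
  (W=0, Z=2, U=1, X=2, Y=2, V=1) weight 1/6400
  (W=0, Z=2, U=1, X=2, Y=2, V=2) weight 1/6400
  (W=0, Z=2, U=2, X=2, Y=1, V=0) weight 1/6400
  (W=0, Z=2, U=2, X=2, Y=1, V=1) weight 1/6400
  (W=1, Z=0, U=1, X=3, Y=1, V=0) weight 1/2240
  (W=1, Z=3, U=1, X=0, Y=1, V=0) weight 3/2240
  … 110 more
Group by X:
  weight(X=0) = 9/280
  weight(X=1) = 1/50
  weight(X=2) = 3/400
  weight(X=3) = 3/280
Total weight = 9/280 + 1/50 + 3/400 + 3/280 = 197/2800
P(X=0 | obs) = 9/280 / 197/2800 = 90/197
P(X=1 | obs) = 1/50 / 197/2800 = 56/197
P(X=2 | obs) = 3/400 / 197/2800 = 21/197
P(X=3 | obs) = 3/280 / 197/2800 = 30/197

P(X=0) = 90/197, P(X=1) = 56/197, P(X=2) = 21/197, P(X=3) = 30/197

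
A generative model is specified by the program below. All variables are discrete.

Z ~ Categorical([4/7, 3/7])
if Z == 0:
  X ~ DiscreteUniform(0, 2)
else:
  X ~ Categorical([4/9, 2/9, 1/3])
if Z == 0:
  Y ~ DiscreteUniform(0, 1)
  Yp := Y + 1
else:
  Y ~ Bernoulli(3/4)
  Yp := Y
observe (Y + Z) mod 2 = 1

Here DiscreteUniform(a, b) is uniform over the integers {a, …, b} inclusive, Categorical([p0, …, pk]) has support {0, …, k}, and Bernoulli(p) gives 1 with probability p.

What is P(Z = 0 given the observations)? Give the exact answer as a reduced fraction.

P(Z = 0 | obs) = 8/11

Enumerate traces; 6 have nonzero weight after conditioning:
  (Z=0, X=0, Y=1) weight 2/21
  (Z=0, X=1, Y=1) weight 2/21
  (Z=0, X=2, Y=1) weight 2/21
  (Z=1, X=0, Y=0) weight 1/21
  (Z=1, X=1, Y=0) weight 1/42
  (Z=1, X=2, Y=0) weight 1/28
Group by Z:
  weight(Z=0) = 2/7
  weight(Z=1) = 3/28
Total weight = 2/7 + 3/28 = 11/28
P(Z=0 | obs) = 2/7 / 11/28 = 8/11
P(Z=1 | obs) = 3/28 / 11/28 = 3/11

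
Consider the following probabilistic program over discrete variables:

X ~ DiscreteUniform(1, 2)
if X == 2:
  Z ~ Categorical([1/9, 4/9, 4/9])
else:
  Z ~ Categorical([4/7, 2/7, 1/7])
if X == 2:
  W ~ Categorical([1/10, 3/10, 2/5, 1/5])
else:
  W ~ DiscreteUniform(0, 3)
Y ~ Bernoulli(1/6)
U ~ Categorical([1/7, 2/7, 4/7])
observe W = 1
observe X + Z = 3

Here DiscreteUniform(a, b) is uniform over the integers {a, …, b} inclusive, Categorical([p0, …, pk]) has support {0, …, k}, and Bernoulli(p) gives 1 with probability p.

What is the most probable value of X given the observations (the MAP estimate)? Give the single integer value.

Enumerate traces; 12 have nonzero weight after conditioning:
  (X=1, Z=2, W=1, Y=0, U=0) weight 5/2352
  (X=1, Z=2, W=1, Y=0, U=1) weight 5/1176
  (X=1, Z=2, W=1, Y=0, U=2) weight 5/588
  (X=1, Z=2, W=1, Y=1, U=0) weight 1/2352
  (X=1, Z=2, W=1, Y=1, U=1) weight 1/1176
  (X=1, Z=2, W=1, Y=1, U=2) weight 1/588
  (X=2, Z=1, W=1, Y=0, U=0) weight 1/126
  (X=2, Z=1, W=1, Y=0, U=1) weight 1/63
  … 4 more
Group by X:
  weight(X=1) = 1/56
  weight(X=2) = 1/15
Total weight = 1/56 + 1/15 = 71/840
P(X=1 | obs) = 1/56 / 71/840 = 15/71
P(X=2 | obs) = 1/15 / 71/840 = 56/71
argmax = 2

argmax_v P(X = v | obs) = 2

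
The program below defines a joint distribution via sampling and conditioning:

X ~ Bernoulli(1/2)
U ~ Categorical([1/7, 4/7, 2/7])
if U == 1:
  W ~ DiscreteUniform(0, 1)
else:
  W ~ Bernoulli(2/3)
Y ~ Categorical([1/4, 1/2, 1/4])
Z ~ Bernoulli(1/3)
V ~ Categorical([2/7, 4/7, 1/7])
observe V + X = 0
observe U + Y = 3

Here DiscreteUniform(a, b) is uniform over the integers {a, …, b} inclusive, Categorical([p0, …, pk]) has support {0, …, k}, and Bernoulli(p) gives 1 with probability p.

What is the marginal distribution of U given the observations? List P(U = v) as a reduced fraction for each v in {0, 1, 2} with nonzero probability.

Enumerate traces; 8 have nonzero weight after conditioning:
  (X=0, U=1, W=0, Y=2, Z=0, V=0) weight 1/147
  (X=0, U=1, W=0, Y=2, Z=1, V=0) weight 1/294
  (X=0, U=1, W=1, Y=2, Z=0, V=0) weight 1/147
  (X=0, U=1, W=1, Y=2, Z=1, V=0) weight 1/294
  (X=0, U=2, W=0, Y=1, Z=0, V=0) weight 2/441
  (X=0, U=2, W=0, Y=1, Z=1, V=0) weight 1/441
  (X=0, U=2, W=1, Y=1, Z=0, V=0) weight 4/441
  (X=0, U=2, W=1, Y=1, Z=1, V=0) weight 2/441
Group by U:
  weight(U=1) = 1/49
  weight(U=2) = 1/49
Total weight = 1/49 + 1/49 = 2/49
P(U=1 | obs) = 1/49 / 2/49 = 1/2
P(U=2 | obs) = 1/49 / 2/49 = 1/2

P(U=1) = 1/2, P(U=2) = 1/2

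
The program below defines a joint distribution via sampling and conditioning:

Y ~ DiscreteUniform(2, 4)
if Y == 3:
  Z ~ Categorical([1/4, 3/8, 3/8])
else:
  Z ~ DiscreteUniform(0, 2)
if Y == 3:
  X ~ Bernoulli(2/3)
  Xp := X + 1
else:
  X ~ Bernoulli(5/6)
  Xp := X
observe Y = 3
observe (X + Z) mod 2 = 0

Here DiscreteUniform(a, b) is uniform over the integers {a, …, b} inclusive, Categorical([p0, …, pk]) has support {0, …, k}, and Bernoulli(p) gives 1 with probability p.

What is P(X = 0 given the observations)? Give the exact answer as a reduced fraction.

P(X = 0 | obs) = 5/11

Enumerate traces; 3 have nonzero weight after conditioning:
  (Y=3, Z=0, X=0) weight 1/36
  (Y=3, Z=1, X=1) weight 1/12
  (Y=3, Z=2, X=0) weight 1/24
Group by X:
  weight(X=0) = 5/72
  weight(X=1) = 1/12
Total weight = 5/72 + 1/12 = 11/72
P(X=0 | obs) = 5/72 / 11/72 = 5/11
P(X=1 | obs) = 1/12 / 11/72 = 6/11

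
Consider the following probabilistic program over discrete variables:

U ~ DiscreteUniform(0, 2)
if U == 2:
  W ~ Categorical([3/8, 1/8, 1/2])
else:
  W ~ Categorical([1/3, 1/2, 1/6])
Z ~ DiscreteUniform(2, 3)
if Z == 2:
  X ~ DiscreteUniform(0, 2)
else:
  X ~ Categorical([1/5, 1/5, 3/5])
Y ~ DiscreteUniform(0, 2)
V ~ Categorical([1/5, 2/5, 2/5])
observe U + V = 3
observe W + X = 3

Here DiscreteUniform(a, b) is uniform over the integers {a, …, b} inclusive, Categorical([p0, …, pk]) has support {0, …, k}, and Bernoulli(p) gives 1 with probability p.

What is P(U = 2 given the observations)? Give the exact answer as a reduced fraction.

P(U = 2 | obs) = 69/169

Enumerate traces; 24 have nonzero weight after conditioning:
  (U=1, W=1, Z=2, X=2, Y=0, V=2) weight 1/270
  (U=1, W=1, Z=2, X=2, Y=1, V=2) weight 1/270
  (U=1, W=1, Z=2, X=2, Y=2, V=2) weight 1/270
  (U=1, W=1, Z=3, X=2, Y=0, V=2) weight 1/150
  (U=1, W=1, Z=3, X=2, Y=1, V=2) weight 1/150
  (U=1, W=1, Z=3, X=2, Y=2, V=2) weight 1/150
  (U=1, W=2, Z=2, X=1, Y=0, V=2) weight 1/810
  (U=1, W=2, Z=2, X=1, Y=1, V=2) weight 1/810
  (U=2, W=1, Z=2, X=2, Y=0, V=1) weight 1/1080
  … 15 more
Group by U:
  weight(U=1) = 1/27
  weight(U=2) = 23/900
Total weight = 1/27 + 23/900 = 169/2700
P(U=1 | obs) = 1/27 / 169/2700 = 100/169
P(U=2 | obs) = 23/900 / 169/2700 = 69/169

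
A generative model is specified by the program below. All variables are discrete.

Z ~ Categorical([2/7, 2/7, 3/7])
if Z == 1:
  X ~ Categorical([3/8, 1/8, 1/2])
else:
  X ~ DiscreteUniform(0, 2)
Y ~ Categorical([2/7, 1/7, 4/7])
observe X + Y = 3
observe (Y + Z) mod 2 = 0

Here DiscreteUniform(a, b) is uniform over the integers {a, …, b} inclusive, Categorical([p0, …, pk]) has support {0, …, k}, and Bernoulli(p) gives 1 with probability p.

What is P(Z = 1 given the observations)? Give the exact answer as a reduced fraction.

Enumerate traces; 3 have nonzero weight after conditioning:
  (Z=0, X=1, Y=2) weight 8/147
  (Z=1, X=2, Y=1) weight 1/49
  (Z=2, X=1, Y=2) weight 4/49
Group by Z:
  weight(Z=0) = 8/147
  weight(Z=1) = 1/49
  weight(Z=2) = 4/49
Total weight = 8/147 + 1/49 + 4/49 = 23/147
P(Z=0 | obs) = 8/147 / 23/147 = 8/23
P(Z=1 | obs) = 1/49 / 23/147 = 3/23
P(Z=2 | obs) = 4/49 / 23/147 = 12/23

P(Z = 1 | obs) = 3/23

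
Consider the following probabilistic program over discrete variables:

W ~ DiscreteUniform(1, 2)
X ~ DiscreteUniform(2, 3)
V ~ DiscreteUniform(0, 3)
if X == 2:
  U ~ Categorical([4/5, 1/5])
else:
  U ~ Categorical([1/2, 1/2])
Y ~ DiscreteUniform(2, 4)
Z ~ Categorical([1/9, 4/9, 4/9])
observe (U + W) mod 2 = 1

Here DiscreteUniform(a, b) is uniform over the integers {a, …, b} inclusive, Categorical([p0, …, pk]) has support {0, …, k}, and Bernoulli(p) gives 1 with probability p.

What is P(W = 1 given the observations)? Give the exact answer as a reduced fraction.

P(W = 1 | obs) = 13/20

Enumerate traces; 144 have nonzero weight after conditioning:
  (W=1, X=2, V=0, U=0, Y=2, Z=0) weight 1/540
  (W=1, X=2, V=0, U=0, Y=2, Z=1) weight 1/135
  (W=1, X=2, V=0, U=0, Y=2, Z=2) weight 1/135
  (W=1, X=2, V=0, U=0, Y=3, Z=0) weight 1/540
  (W=1, X=2, V=0, U=0, Y=3, Z=1) weight 1/135
  (W=1, X=2, V=0, U=0, Y=3, Z=2) weight 1/135
  (W=1, X=2, V=0, U=0, Y=4, Z=0) weight 1/540
  (W=1, X=2, V=0, U=0, Y=4, Z=1) weight 1/135
  (W=2, X=2, V=0, U=1, Y=2, Z=0) weight 1/2160
  … 135 more
Group by W:
  weight(W=1) = 13/40
  weight(W=2) = 7/40
Total weight = 13/40 + 7/40 = 1/2
P(W=1 | obs) = 13/40 / 1/2 = 13/20
P(W=2 | obs) = 7/40 / 1/2 = 7/20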